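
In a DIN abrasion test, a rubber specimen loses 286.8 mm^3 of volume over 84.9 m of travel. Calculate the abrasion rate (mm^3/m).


Rate = volume_loss / distance
= 286.8 / 84.9
= 3.378 mm^3/m

3.378 mm^3/m


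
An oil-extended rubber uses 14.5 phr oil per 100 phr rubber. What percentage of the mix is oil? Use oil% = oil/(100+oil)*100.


Oil % = oil / (100 + oil) * 100
= 14.5 / (100 + 14.5) * 100
= 14.5 / 114.5 * 100
= 12.66%

12.66%


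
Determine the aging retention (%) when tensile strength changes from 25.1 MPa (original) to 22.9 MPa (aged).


Retention = aged / original * 100
= 22.9 / 25.1 * 100
= 91.2%

91.2%


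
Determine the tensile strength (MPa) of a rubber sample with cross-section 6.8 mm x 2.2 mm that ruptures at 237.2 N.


Area = width * thickness = 6.8 * 2.2 = 14.96 mm^2
TS = force / area = 237.2 / 14.96 = 15.86 MPa

15.86 MPa


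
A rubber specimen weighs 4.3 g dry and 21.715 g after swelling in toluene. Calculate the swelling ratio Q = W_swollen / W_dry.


Q = W_swollen / W_dry
Q = 21.715 / 4.3
Q = 5.05

Q = 5.05


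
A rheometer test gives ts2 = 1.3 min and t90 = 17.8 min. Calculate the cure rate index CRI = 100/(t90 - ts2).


CRI = 100 / (t90 - ts2)
= 100 / (17.8 - 1.3)
= 100 / 16.5
= 6.06 min^-1

6.06 min^-1


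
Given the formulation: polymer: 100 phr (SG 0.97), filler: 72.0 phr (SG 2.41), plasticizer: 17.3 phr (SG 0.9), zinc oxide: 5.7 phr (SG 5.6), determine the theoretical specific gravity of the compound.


Sum of weights = 195.0
Volume contributions:
  polymer: 100/0.97 = 103.0928
  filler: 72.0/2.41 = 29.8755
  plasticizer: 17.3/0.9 = 19.2222
  zinc oxide: 5.7/5.6 = 1.0179
Sum of volumes = 153.2084
SG = 195.0 / 153.2084 = 1.273

SG = 1.273


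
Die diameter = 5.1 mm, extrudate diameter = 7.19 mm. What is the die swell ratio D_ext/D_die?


Die swell ratio = D_extrudate / D_die
= 7.19 / 5.1
= 1.41

Die swell = 1.41


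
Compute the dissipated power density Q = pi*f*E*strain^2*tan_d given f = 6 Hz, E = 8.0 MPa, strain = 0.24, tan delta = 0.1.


Q = pi * f * E * strain^2 * tan_d
= pi * 6 * 8.0 * 0.24^2 * 0.1
= pi * 6 * 8.0 * 0.0576 * 0.1
= 0.8686

Q = 0.8686


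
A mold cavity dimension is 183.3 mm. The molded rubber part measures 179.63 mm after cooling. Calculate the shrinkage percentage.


Shrinkage = (mold - part) / mold * 100
= (183.3 - 179.63) / 183.3 * 100
= 3.67 / 183.3 * 100
= 2.0%

2.0%


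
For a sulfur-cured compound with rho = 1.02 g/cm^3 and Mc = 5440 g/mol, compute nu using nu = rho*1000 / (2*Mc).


nu = rho * 1000 / (2 * Mc)
nu = 1.02 * 1000 / (2 * 5440)
nu = 1020.0 / 10880
nu = 0.0938 mol/L

0.0938 mol/L


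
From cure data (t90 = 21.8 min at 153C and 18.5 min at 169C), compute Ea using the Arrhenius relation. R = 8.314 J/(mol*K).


T1 = 426.15 K, T2 = 442.15 K
1/T1 - 1/T2 = 8.4916e-05
ln(t1/t2) = ln(21.8/18.5) = 0.1641
Ea = 8.314 * 0.1641 / 8.4916e-05 = 16070.6918 J/mol
Ea = 16.07 kJ/mol

16.07 kJ/mol


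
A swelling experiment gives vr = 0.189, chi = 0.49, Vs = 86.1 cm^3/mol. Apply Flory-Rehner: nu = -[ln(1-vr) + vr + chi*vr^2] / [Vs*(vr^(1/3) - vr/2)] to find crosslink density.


ln(1 - vr) = ln(1 - 0.189) = -0.2095
Numerator = -((-0.2095) + 0.189 + 0.49 * 0.189^2) = 0.0030
Denominator = 86.1 * (0.189^(1/3) - 0.189/2) = 41.2746
nu = 0.0030 / 41.2746 = 7.2295e-05 mol/cm^3

7.2295e-05 mol/cm^3


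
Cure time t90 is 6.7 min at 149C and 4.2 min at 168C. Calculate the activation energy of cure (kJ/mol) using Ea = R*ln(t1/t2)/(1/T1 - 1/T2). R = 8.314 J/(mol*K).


T1 = 422.15 K, T2 = 441.15 K
1/T1 - 1/T2 = 1.0202e-04
ln(t1/t2) = ln(6.7/4.2) = 0.4670
Ea = 8.314 * 0.4670 / 1.0202e-04 = 38058.1582 J/mol
Ea = 38.06 kJ/mol

38.06 kJ/mol


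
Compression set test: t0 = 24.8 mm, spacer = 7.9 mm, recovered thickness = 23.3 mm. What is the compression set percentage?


CS = (t0 - recovered) / (t0 - ts) * 100
= (24.8 - 23.3) / (24.8 - 7.9) * 100
= 1.5 / 16.9 * 100
= 8.9%

8.9%


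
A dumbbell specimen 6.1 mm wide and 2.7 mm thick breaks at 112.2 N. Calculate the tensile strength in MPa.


Area = width * thickness = 6.1 * 2.7 = 16.47 mm^2
TS = force / area = 112.2 / 16.47 = 6.81 MPa

6.81 MPa


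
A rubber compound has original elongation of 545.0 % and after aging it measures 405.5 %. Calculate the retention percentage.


Retention = aged / original * 100
= 405.5 / 545.0 * 100
= 74.4%

74.4%


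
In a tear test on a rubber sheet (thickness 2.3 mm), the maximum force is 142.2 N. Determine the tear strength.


Tear strength = force / thickness
= 142.2 / 2.3
= 61.83 N/mm

61.83 N/mm


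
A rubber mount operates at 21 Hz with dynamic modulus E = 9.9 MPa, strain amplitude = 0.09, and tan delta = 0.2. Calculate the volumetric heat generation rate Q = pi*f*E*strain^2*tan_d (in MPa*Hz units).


Q = pi * f * E * strain^2 * tan_d
= pi * 21 * 9.9 * 0.09^2 * 0.2
= pi * 21 * 9.9 * 0.0081 * 0.2
= 1.0581

Q = 1.0581


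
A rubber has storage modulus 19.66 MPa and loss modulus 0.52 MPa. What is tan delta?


tan delta = E'' / E'
= 0.52 / 19.66
= 0.0264

tan delta = 0.0264


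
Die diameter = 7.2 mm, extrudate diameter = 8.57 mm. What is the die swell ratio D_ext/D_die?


Die swell ratio = D_extrudate / D_die
= 8.57 / 7.2
= 1.19

Die swell = 1.19


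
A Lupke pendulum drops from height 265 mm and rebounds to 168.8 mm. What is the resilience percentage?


Resilience = h_rebound / h_drop * 100
= 168.8 / 265 * 100
= 63.7%

63.7%


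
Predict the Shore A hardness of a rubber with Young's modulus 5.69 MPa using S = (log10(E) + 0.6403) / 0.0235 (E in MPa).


log10(E) = 0.0235*S - 0.6403  =>  S = (log10(E) + 0.6403) / 0.0235
log10(5.69) = 0.755112
S = (0.755112 + 0.6403) / 0.0235 = 1.395412 / 0.0235
S = 59.4

Shore A = 59.4


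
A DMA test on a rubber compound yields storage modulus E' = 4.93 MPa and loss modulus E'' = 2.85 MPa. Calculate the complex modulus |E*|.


|E*| = sqrt(E'^2 + E''^2)
= sqrt(4.93^2 + 2.85^2)
= sqrt(24.3049 + 8.1225)
= 5.695 MPa

5.695 MPa


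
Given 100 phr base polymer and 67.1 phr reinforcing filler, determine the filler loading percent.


Filler % = filler / (rubber + filler) * 100
= 67.1 / (100 + 67.1) * 100
= 67.1 / 167.1 * 100
= 40.16%

40.16%


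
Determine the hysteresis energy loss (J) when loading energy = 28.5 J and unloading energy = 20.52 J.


Hysteresis loss = loading - unloading
= 28.5 - 20.52
= 7.98 J

7.98 J


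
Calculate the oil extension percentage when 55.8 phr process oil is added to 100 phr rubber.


Oil % = oil / (100 + oil) * 100
= 55.8 / (100 + 55.8) * 100
= 55.8 / 155.8 * 100
= 35.82%

35.82%


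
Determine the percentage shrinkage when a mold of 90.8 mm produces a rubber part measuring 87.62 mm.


Shrinkage = (mold - part) / mold * 100
= (90.8 - 87.62) / 90.8 * 100
= 3.18 / 90.8 * 100
= 3.5%

3.5%


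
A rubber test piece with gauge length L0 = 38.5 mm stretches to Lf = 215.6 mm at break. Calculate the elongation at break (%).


Elongation = (Lf - L0) / L0 * 100
= (215.6 - 38.5) / 38.5 * 100
= 177.1 / 38.5 * 100
= 460.0%

460.0%


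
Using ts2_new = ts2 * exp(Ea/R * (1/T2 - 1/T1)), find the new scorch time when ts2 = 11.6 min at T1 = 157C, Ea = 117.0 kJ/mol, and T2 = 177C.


Convert temperatures: T1 = 157 + 273.15 = 430.15 K, T2 = 177 + 273.15 = 450.15 K
ts2_new = 11.6 * exp(117000 / 8.314 * (1/450.15 - 1/430.15))
1/T2 - 1/T1 = -1.0329e-04
ts2_new = 2.71 min

2.71 min


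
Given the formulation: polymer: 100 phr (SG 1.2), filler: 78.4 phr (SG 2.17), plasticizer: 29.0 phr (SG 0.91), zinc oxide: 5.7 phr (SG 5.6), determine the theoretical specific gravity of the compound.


Sum of weights = 213.1
Volume contributions:
  polymer: 100/1.2 = 83.3333
  filler: 78.4/2.17 = 36.1290
  plasticizer: 29.0/0.91 = 31.8681
  zinc oxide: 5.7/5.6 = 1.0179
Sum of volumes = 152.3484
SG = 213.1 / 152.3484 = 1.399

SG = 1.399


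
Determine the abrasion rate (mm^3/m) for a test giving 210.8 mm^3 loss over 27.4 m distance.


Rate = volume_loss / distance
= 210.8 / 27.4
= 7.693 mm^3/m

7.693 mm^3/m


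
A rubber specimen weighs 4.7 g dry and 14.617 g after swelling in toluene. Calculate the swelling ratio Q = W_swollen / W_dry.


Q = W_swollen / W_dry
Q = 14.617 / 4.7
Q = 3.11

Q = 3.11


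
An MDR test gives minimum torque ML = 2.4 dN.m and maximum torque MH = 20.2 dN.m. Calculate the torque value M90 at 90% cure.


M90 = ML + 0.9 * (MH - ML)
M90 = 2.4 + 0.9 * (20.2 - 2.4)
M90 = 2.4 + 0.9 * 17.8
M90 = 18.42 dN.m

18.42 dN.m


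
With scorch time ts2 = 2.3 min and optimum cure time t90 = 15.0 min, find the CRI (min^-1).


CRI = 100 / (t90 - ts2)
= 100 / (15.0 - 2.3)
= 100 / 12.7
= 7.87 min^-1

7.87 min^-1


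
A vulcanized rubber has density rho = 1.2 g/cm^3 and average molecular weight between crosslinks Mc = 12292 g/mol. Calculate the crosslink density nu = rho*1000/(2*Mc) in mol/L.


nu = rho * 1000 / (2 * Mc)
nu = 1.2 * 1000 / (2 * 12292)
nu = 1200.0 / 24584
nu = 0.0488 mol/L

0.0488 mol/L


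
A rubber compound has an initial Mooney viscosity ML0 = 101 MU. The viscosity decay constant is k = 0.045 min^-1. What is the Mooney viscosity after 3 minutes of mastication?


ML = ML0 * exp(-k * t)
ML = 101 * exp(-0.045 * 3)
ML = 101 * 0.8737
ML = 88.25 MU

88.25 MU


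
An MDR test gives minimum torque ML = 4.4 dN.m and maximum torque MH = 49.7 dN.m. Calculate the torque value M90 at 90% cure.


M90 = ML + 0.9 * (MH - ML)
M90 = 4.4 + 0.9 * (49.7 - 4.4)
M90 = 4.4 + 0.9 * 45.3
M90 = 45.17 dN.m

45.17 dN.m


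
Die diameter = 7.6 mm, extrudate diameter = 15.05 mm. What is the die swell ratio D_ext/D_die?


Die swell ratio = D_extrudate / D_die
= 15.05 / 7.6
= 1.98

Die swell = 1.98


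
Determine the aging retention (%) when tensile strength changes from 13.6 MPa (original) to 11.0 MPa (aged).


Retention = aged / original * 100
= 11.0 / 13.6 * 100
= 80.9%

80.9%


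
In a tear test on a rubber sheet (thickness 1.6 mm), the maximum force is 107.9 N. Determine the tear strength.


Tear strength = force / thickness
= 107.9 / 1.6
= 67.44 N/mm

67.44 N/mm


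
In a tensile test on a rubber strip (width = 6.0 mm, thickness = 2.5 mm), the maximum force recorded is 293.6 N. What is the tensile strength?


Area = width * thickness = 6.0 * 2.5 = 15.0 mm^2
TS = force / area = 293.6 / 15.0 = 19.57 MPa

19.57 MPa


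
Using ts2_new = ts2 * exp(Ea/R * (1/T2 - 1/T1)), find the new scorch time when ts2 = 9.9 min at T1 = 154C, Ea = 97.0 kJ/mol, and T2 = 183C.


Convert temperatures: T1 = 154 + 273.15 = 427.15 K, T2 = 183 + 273.15 = 456.15 K
ts2_new = 9.9 * exp(97000 / 8.314 * (1/456.15 - 1/427.15))
1/T2 - 1/T1 = -1.4884e-04
ts2_new = 1.74 min

1.74 min


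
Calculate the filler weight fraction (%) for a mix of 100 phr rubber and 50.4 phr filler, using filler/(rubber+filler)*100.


Filler % = filler / (rubber + filler) * 100
= 50.4 / (100 + 50.4) * 100
= 50.4 / 150.4 * 100
= 33.51%

33.51%


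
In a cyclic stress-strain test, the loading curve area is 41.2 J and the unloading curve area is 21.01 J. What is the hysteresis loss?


Hysteresis loss = loading - unloading
= 41.2 - 21.01
= 20.19 J

20.19 J


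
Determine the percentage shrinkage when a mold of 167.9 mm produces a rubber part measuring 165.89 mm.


Shrinkage = (mold - part) / mold * 100
= (167.9 - 165.89) / 167.9 * 100
= 2.01 / 167.9 * 100
= 1.2%

1.2%


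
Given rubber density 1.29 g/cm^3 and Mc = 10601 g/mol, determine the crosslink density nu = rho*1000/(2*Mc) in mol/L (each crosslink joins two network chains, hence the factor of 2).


nu = rho * 1000 / (2 * Mc)
nu = 1.29 * 1000 / (2 * 10601)
nu = 1290.0 / 21202
nu = 0.0608 mol/L

0.0608 mol/L


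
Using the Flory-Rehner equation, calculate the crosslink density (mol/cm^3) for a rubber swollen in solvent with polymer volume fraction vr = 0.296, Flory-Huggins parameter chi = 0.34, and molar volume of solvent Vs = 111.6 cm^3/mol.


ln(1 - vr) = ln(1 - 0.296) = -0.3510
Numerator = -((-0.3510) + 0.296 + 0.34 * 0.296^2) = 0.0252
Denominator = 111.6 * (0.296^(1/3) - 0.296/2) = 57.8584
nu = 0.0252 / 57.8584 = 4.3533e-04 mol/cm^3

4.3533e-04 mol/cm^3


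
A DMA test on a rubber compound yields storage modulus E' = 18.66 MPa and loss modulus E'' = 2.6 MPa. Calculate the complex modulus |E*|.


|E*| = sqrt(E'^2 + E''^2)
= sqrt(18.66^2 + 2.6^2)
= sqrt(348.1956 + 6.7600)
= 18.84 MPa

18.84 MPa


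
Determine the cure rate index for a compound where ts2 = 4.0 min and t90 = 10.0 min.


CRI = 100 / (t90 - ts2)
= 100 / (10.0 - 4.0)
= 100 / 6.0
= 16.67 min^-1

16.67 min^-1


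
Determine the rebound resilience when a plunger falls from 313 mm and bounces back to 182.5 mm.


Resilience = h_rebound / h_drop * 100
= 182.5 / 313 * 100
= 58.3%

58.3%


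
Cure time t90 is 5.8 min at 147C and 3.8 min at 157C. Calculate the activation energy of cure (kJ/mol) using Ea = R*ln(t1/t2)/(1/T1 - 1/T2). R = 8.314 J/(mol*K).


T1 = 420.15 K, T2 = 430.15 K
1/T1 - 1/T2 = 5.5332e-05
ln(t1/t2) = ln(5.8/3.8) = 0.4229
Ea = 8.314 * 0.4229 / 5.5332e-05 = 63537.1436 J/mol
Ea = 63.54 kJ/mol

63.54 kJ/mol


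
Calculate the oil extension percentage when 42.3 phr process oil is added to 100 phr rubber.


Oil % = oil / (100 + oil) * 100
= 42.3 / (100 + 42.3) * 100
= 42.3 / 142.3 * 100
= 29.73%

29.73%


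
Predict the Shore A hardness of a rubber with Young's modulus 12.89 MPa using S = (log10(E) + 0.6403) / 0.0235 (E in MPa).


log10(E) = 0.0235*S - 0.6403  =>  S = (log10(E) + 0.6403) / 0.0235
log10(12.89) = 1.110253
S = (1.110253 + 0.6403) / 0.0235 = 1.750553 / 0.0235
S = 74.5

Shore A = 74.5


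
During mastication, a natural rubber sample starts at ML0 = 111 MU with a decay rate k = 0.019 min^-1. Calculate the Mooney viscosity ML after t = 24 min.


ML = ML0 * exp(-k * t)
ML = 111 * exp(-0.019 * 24)
ML = 111 * 0.6338
ML = 70.35 MU

70.35 MU


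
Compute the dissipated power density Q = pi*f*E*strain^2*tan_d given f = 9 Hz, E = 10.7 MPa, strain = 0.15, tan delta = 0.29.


Q = pi * f * E * strain^2 * tan_d
= pi * 9 * 10.7 * 0.15^2 * 0.29
= pi * 9 * 10.7 * 0.0225 * 0.29
= 1.9740

Q = 1.9740


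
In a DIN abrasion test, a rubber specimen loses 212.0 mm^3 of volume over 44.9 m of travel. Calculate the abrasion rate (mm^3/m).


Rate = volume_loss / distance
= 212.0 / 44.9
= 4.722 mm^3/m

4.722 mm^3/m


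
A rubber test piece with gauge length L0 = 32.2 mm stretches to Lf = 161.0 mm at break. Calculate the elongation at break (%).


Elongation = (Lf - L0) / L0 * 100
= (161.0 - 32.2) / 32.2 * 100
= 128.8 / 32.2 * 100
= 400.0%

400.0%


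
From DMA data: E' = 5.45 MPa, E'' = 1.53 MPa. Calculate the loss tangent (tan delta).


tan delta = E'' / E'
= 1.53 / 5.45
= 0.2807

tan delta = 0.2807


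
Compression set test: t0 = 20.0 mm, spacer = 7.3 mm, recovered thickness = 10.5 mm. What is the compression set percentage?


CS = (t0 - recovered) / (t0 - ts) * 100
= (20.0 - 10.5) / (20.0 - 7.3) * 100
= 9.5 / 12.7 * 100
= 74.8%

74.8%


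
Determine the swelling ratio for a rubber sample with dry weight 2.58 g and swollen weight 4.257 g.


Q = W_swollen / W_dry
Q = 4.257 / 2.58
Q = 1.65

Q = 1.65


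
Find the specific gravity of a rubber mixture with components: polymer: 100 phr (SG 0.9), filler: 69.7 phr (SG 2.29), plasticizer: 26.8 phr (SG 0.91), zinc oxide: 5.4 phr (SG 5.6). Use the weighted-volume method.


Sum of weights = 201.9
Volume contributions:
  polymer: 100/0.9 = 111.1111
  filler: 69.7/2.29 = 30.4367
  plasticizer: 26.8/0.91 = 29.4505
  zinc oxide: 5.4/5.6 = 0.9643
Sum of volumes = 171.9626
SG = 201.9 / 171.9626 = 1.174

SG = 1.174


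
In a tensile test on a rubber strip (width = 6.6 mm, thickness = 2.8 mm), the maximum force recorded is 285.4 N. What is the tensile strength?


Area = width * thickness = 6.6 * 2.8 = 18.48 mm^2
TS = force / area = 285.4 / 18.48 = 15.44 MPa

15.44 MPa


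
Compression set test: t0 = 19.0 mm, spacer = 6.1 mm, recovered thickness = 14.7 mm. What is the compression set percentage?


CS = (t0 - recovered) / (t0 - ts) * 100
= (19.0 - 14.7) / (19.0 - 6.1) * 100
= 4.3 / 12.9 * 100
= 33.3%

33.3%


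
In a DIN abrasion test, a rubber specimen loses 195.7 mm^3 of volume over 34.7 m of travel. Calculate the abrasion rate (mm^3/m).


Rate = volume_loss / distance
= 195.7 / 34.7
= 5.64 mm^3/m

5.64 mm^3/m


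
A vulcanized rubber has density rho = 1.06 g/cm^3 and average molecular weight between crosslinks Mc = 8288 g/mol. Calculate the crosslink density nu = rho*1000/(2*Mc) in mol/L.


nu = rho * 1000 / (2 * Mc)
nu = 1.06 * 1000 / (2 * 8288)
nu = 1060.0 / 16576
nu = 0.0639 mol/L

0.0639 mol/L


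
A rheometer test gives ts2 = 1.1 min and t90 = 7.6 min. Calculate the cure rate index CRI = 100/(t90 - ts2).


CRI = 100 / (t90 - ts2)
= 100 / (7.6 - 1.1)
= 100 / 6.5
= 15.38 min^-1

15.38 min^-1


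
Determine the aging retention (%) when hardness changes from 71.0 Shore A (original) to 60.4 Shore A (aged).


Retention = aged / original * 100
= 60.4 / 71.0 * 100
= 85.1%

85.1%


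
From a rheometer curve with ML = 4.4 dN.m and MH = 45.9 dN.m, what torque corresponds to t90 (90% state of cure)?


M90 = ML + 0.9 * (MH - ML)
M90 = 4.4 + 0.9 * (45.9 - 4.4)
M90 = 4.4 + 0.9 * 41.5
M90 = 41.75 dN.m

41.75 dN.m


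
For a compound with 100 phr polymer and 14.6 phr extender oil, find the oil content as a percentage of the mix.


Oil % = oil / (100 + oil) * 100
= 14.6 / (100 + 14.6) * 100
= 14.6 / 114.6 * 100
= 12.74%

12.74%


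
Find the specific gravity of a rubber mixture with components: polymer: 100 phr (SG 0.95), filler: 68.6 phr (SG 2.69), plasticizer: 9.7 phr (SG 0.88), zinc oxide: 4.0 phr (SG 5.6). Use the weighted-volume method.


Sum of weights = 182.3
Volume contributions:
  polymer: 100/0.95 = 105.2632
  filler: 68.6/2.69 = 25.5019
  plasticizer: 9.7/0.88 = 11.0227
  zinc oxide: 4.0/5.6 = 0.7143
Sum of volumes = 142.5020
SG = 182.3 / 142.5020 = 1.279

SG = 1.279


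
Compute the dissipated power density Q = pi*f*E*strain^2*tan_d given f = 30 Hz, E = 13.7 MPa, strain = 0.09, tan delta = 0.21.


Q = pi * f * E * strain^2 * tan_d
= pi * 30 * 13.7 * 0.09^2 * 0.21
= pi * 30 * 13.7 * 0.0081 * 0.21
= 2.1963

Q = 2.1963


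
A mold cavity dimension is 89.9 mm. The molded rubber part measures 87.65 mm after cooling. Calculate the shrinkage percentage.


Shrinkage = (mold - part) / mold * 100
= (89.9 - 87.65) / 89.9 * 100
= 2.25 / 89.9 * 100
= 2.5%

2.5%


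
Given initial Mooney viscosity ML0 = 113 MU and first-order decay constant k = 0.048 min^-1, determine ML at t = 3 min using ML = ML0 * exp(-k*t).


ML = ML0 * exp(-k * t)
ML = 113 * exp(-0.048 * 3)
ML = 113 * 0.8659
ML = 97.85 MU

97.85 MU


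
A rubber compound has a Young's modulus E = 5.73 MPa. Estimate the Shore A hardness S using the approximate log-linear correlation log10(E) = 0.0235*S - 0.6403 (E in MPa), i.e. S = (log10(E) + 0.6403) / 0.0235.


log10(E) = 0.0235*S - 0.6403  =>  S = (log10(E) + 0.6403) / 0.0235
log10(5.73) = 0.758155
S = (0.758155 + 0.6403) / 0.0235 = 1.398455 / 0.0235
S = 59.5

Shore A = 59.5


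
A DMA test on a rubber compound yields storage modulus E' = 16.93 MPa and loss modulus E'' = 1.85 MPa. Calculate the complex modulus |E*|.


|E*| = sqrt(E'^2 + E''^2)
= sqrt(16.93^2 + 1.85^2)
= sqrt(286.6249 + 3.4225)
= 17.031 MPa

17.031 MPa


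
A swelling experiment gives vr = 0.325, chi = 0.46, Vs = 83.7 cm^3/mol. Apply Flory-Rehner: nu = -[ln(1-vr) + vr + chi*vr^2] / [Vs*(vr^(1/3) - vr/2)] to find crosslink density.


ln(1 - vr) = ln(1 - 0.325) = -0.3930
Numerator = -((-0.3930) + 0.325 + 0.46 * 0.325^2) = 0.0195
Denominator = 83.7 * (0.325^(1/3) - 0.325/2) = 43.9454
nu = 0.0195 / 43.9454 = 4.4271e-04 mol/cm^3

4.4271e-04 mol/cm^3


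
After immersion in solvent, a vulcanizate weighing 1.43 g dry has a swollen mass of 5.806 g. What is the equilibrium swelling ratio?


Q = W_swollen / W_dry
Q = 5.806 / 1.43
Q = 4.06

Q = 4.06


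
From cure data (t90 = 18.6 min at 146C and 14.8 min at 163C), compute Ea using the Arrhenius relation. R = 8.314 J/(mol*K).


T1 = 419.15 K, T2 = 436.15 K
1/T1 - 1/T2 = 9.2992e-05
ln(t1/t2) = ln(18.6/14.8) = 0.2285
Ea = 8.314 * 0.2285 / 9.2992e-05 = 20432.3363 J/mol
Ea = 20.43 kJ/mol

20.43 kJ/mol


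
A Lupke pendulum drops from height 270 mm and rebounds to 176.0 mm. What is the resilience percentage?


Resilience = h_rebound / h_drop * 100
= 176.0 / 270 * 100
= 65.2%

65.2%


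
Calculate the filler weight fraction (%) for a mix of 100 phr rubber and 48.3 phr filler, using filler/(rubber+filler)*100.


Filler % = filler / (rubber + filler) * 100
= 48.3 / (100 + 48.3) * 100
= 48.3 / 148.3 * 100
= 32.57%

32.57%


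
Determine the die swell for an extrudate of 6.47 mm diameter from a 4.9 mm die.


Die swell ratio = D_extrudate / D_die
= 6.47 / 4.9
= 1.32

Die swell = 1.32


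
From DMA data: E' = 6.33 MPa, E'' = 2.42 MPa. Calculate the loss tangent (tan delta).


tan delta = E'' / E'
= 2.42 / 6.33
= 0.3823

tan delta = 0.3823


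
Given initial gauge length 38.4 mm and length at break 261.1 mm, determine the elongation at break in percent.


Elongation = (Lf - L0) / L0 * 100
= (261.1 - 38.4) / 38.4 * 100
= 222.7 / 38.4 * 100
= 579.9%

579.9%


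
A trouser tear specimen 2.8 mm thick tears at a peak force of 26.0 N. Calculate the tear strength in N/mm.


Tear strength = force / thickness
= 26.0 / 2.8
= 9.29 N/mm

9.29 N/mm


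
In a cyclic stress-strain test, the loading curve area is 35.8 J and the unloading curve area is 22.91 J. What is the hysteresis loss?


Hysteresis loss = loading - unloading
= 35.8 - 22.91
= 12.89 J

12.89 J


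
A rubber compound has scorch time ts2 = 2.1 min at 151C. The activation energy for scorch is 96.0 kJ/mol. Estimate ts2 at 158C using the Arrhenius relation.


Convert temperatures: T1 = 151 + 273.15 = 424.15 K, T2 = 158 + 273.15 = 431.15 K
ts2_new = 2.1 * exp(96000 / 8.314 * (1/431.15 - 1/424.15))
1/T2 - 1/T1 = -3.8278e-05
ts2_new = 1.35 min

1.35 min


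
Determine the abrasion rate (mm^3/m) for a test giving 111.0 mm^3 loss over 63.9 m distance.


Rate = volume_loss / distance
= 111.0 / 63.9
= 1.737 mm^3/m

1.737 mm^3/m


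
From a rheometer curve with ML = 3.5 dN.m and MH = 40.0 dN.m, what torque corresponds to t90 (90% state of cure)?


M90 = ML + 0.9 * (MH - ML)
M90 = 3.5 + 0.9 * (40.0 - 3.5)
M90 = 3.5 + 0.9 * 36.5
M90 = 36.35 dN.m

36.35 dN.m


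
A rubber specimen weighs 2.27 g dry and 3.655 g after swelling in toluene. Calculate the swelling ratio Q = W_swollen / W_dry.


Q = W_swollen / W_dry
Q = 3.655 / 2.27
Q = 1.61

Q = 1.61


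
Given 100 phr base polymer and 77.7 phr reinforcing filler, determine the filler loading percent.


Filler % = filler / (rubber + filler) * 100
= 77.7 / (100 + 77.7) * 100
= 77.7 / 177.7 * 100
= 43.73%

43.73%


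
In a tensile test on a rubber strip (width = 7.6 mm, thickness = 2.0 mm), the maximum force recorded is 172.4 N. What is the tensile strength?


Area = width * thickness = 7.6 * 2.0 = 15.2 mm^2
TS = force / area = 172.4 / 15.2 = 11.34 MPa

11.34 MPa


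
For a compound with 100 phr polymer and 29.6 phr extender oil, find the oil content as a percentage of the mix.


Oil % = oil / (100 + oil) * 100
= 29.6 / (100 + 29.6) * 100
= 29.6 / 129.6 * 100
= 22.84%

22.84%


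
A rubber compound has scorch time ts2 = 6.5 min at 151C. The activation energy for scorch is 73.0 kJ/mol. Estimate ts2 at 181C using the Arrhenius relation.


Convert temperatures: T1 = 151 + 273.15 = 424.15 K, T2 = 181 + 273.15 = 454.15 K
ts2_new = 6.5 * exp(73000 / 8.314 * (1/454.15 - 1/424.15))
1/T2 - 1/T1 = -1.5574e-04
ts2_new = 1.66 min

1.66 min


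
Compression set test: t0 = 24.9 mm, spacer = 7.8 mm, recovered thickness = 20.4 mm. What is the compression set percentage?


CS = (t0 - recovered) / (t0 - ts) * 100
= (24.9 - 20.4) / (24.9 - 7.8) * 100
= 4.5 / 17.1 * 100
= 26.3%

26.3%


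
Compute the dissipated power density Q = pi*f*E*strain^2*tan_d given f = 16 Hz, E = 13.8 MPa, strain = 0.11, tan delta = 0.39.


Q = pi * f * E * strain^2 * tan_d
= pi * 16 * 13.8 * 0.11^2 * 0.39
= pi * 16 * 13.8 * 0.0121 * 0.39
= 3.2734

Q = 3.2734


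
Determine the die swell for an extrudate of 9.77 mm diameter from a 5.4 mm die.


Die swell ratio = D_extrudate / D_die
= 9.77 / 5.4
= 1.809

Die swell = 1.809


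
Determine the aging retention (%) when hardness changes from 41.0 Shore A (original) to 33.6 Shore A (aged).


Retention = aged / original * 100
= 33.6 / 41.0 * 100
= 82.0%

82.0%


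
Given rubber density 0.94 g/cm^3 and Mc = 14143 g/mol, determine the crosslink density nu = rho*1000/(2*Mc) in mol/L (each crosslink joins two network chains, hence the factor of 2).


nu = rho * 1000 / (2 * Mc)
nu = 0.94 * 1000 / (2 * 14143)
nu = 940.0 / 28286
nu = 0.0332 mol/L

0.0332 mol/L


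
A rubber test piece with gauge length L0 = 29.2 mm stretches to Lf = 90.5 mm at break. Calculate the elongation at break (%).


Elongation = (Lf - L0) / L0 * 100
= (90.5 - 29.2) / 29.2 * 100
= 61.3 / 29.2 * 100
= 209.9%

209.9%


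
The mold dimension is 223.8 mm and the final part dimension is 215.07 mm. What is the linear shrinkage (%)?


Shrinkage = (mold - part) / mold * 100
= (223.8 - 215.07) / 223.8 * 100
= 8.73 / 223.8 * 100
= 3.9%

3.9%


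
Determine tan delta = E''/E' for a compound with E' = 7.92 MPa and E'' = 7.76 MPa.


tan delta = E'' / E'
= 7.76 / 7.92
= 0.9798

tan delta = 0.9798


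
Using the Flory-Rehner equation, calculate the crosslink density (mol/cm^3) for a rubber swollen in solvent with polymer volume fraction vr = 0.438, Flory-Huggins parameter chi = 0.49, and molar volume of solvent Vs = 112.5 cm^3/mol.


ln(1 - vr) = ln(1 - 0.438) = -0.5763
Numerator = -((-0.5763) + 0.438 + 0.49 * 0.438^2) = 0.0442
Denominator = 112.5 * (0.438^(1/3) - 0.438/2) = 60.7991
nu = 0.0442 / 60.7991 = 7.2780e-04 mol/cm^3

7.2780e-04 mol/cm^3


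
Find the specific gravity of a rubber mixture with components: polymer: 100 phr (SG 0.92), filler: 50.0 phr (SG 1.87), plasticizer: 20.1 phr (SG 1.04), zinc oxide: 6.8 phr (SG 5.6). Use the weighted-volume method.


Sum of weights = 176.9
Volume contributions:
  polymer: 100/0.92 = 108.6957
  filler: 50.0/1.87 = 26.7380
  plasticizer: 20.1/1.04 = 19.3269
  zinc oxide: 6.8/5.6 = 1.2143
Sum of volumes = 155.9748
SG = 176.9 / 155.9748 = 1.134

SG = 1.134


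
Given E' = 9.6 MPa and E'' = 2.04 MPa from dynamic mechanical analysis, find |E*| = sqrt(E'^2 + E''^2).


|E*| = sqrt(E'^2 + E''^2)
= sqrt(9.6^2 + 2.04^2)
= sqrt(92.1600 + 4.1616)
= 9.814 MPa

9.814 MPa


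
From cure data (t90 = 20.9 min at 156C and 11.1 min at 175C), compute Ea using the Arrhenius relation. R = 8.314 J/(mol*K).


T1 = 429.15 K, T2 = 448.15 K
1/T1 - 1/T2 = 9.8792e-05
ln(t1/t2) = ln(20.9/11.1) = 0.6328
Ea = 8.314 * 0.6328 / 9.8792e-05 = 53254.7300 J/mol
Ea = 53.25 kJ/mol

53.25 kJ/mol


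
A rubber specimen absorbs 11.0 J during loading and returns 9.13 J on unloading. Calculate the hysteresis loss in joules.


Hysteresis loss = loading - unloading
= 11.0 - 9.13
= 1.87 J

1.87 J


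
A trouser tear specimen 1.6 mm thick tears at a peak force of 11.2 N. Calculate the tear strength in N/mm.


Tear strength = force / thickness
= 11.2 / 1.6
= 7.0 N/mm

7.0 N/mm


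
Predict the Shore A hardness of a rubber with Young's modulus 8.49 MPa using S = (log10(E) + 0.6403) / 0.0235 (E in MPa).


log10(E) = 0.0235*S - 0.6403  =>  S = (log10(E) + 0.6403) / 0.0235
log10(8.49) = 0.928908
S = (0.928908 + 0.6403) / 0.0235 = 1.569208 / 0.0235
S = 66.8

Shore A = 66.8


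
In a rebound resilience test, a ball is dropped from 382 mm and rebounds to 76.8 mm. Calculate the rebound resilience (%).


Resilience = h_rebound / h_drop * 100
= 76.8 / 382 * 100
= 20.1%

20.1%


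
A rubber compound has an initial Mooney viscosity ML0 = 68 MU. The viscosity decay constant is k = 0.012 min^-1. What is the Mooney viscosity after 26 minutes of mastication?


ML = ML0 * exp(-k * t)
ML = 68 * exp(-0.012 * 26)
ML = 68 * 0.7320
ML = 49.77 MU

49.77 MU


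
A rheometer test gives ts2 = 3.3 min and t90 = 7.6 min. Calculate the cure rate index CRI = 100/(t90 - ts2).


CRI = 100 / (t90 - ts2)
= 100 / (7.6 - 3.3)
= 100 / 4.3
= 23.26 min^-1

23.26 min^-1


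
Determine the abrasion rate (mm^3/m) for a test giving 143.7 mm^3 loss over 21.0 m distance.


Rate = volume_loss / distance
= 143.7 / 21.0
= 6.843 mm^3/m

6.843 mm^3/m


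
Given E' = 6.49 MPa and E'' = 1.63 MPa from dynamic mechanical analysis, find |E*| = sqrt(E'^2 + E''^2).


|E*| = sqrt(E'^2 + E''^2)
= sqrt(6.49^2 + 1.63^2)
= sqrt(42.1201 + 2.6569)
= 6.692 MPa

6.692 MPa


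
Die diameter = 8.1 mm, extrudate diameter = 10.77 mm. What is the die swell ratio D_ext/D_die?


Die swell ratio = D_extrudate / D_die
= 10.77 / 8.1
= 1.33

Die swell = 1.33


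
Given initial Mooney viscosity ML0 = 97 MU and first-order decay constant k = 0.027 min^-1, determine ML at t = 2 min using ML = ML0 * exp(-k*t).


ML = ML0 * exp(-k * t)
ML = 97 * exp(-0.027 * 2)
ML = 97 * 0.9474
ML = 91.9 MU

91.9 MU


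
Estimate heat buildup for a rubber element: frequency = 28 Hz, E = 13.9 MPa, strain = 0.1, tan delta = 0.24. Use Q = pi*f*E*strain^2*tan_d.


Q = pi * f * E * strain^2 * tan_d
= pi * 28 * 13.9 * 0.1^2 * 0.24
= pi * 28 * 13.9 * 0.0100 * 0.24
= 2.9345

Q = 2.9345


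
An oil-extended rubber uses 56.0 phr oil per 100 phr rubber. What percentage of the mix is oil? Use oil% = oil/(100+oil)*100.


Oil % = oil / (100 + oil) * 100
= 56.0 / (100 + 56.0) * 100
= 56.0 / 156.0 * 100
= 35.9%

35.9%


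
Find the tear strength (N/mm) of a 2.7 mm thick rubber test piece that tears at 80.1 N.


Tear strength = force / thickness
= 80.1 / 2.7
= 29.67 N/mm

29.67 N/mm


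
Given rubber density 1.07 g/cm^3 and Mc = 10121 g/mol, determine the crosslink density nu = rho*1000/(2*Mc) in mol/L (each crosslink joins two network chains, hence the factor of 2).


nu = rho * 1000 / (2 * Mc)
nu = 1.07 * 1000 / (2 * 10121)
nu = 1070.0 / 20242
nu = 0.0529 mol/L

0.0529 mol/L


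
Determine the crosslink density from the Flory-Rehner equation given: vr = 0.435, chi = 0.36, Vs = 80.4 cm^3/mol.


ln(1 - vr) = ln(1 - 0.435) = -0.5709
Numerator = -((-0.5709) + 0.435 + 0.36 * 0.435^2) = 0.0678
Denominator = 80.4 * (0.435^(1/3) - 0.435/2) = 43.4320
nu = 0.0678 / 43.4320 = 0.0016 mol/cm^3

0.0016 mol/cm^3


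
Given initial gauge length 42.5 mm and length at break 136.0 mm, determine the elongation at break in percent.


Elongation = (Lf - L0) / L0 * 100
= (136.0 - 42.5) / 42.5 * 100
= 93.5 / 42.5 * 100
= 220.0%

220.0%


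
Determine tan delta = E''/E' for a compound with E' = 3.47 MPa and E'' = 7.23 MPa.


tan delta = E'' / E'
= 7.23 / 3.47
= 2.0836

tan delta = 2.0836


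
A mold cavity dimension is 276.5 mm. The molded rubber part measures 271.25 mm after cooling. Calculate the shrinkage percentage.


Shrinkage = (mold - part) / mold * 100
= (276.5 - 271.25) / 276.5 * 100
= 5.25 / 276.5 * 100
= 1.9%

1.9%


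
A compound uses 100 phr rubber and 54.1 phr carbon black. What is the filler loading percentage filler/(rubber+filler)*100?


Filler % = filler / (rubber + filler) * 100
= 54.1 / (100 + 54.1) * 100
= 54.1 / 154.1 * 100
= 35.11%

35.11%


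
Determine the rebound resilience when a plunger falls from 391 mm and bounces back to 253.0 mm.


Resilience = h_rebound / h_drop * 100
= 253.0 / 391 * 100
= 64.7%

64.7%


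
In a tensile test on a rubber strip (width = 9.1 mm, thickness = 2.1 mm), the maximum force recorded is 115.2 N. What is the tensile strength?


Area = width * thickness = 9.1 * 2.1 = 19.11 mm^2
TS = force / area = 115.2 / 19.11 = 6.03 MPa

6.03 MPa


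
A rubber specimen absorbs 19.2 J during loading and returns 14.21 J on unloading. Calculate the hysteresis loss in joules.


Hysteresis loss = loading - unloading
= 19.2 - 14.21
= 4.99 J

4.99 J


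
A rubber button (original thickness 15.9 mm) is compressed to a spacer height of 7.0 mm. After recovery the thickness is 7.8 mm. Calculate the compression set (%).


CS = (t0 - recovered) / (t0 - ts) * 100
= (15.9 - 7.8) / (15.9 - 7.0) * 100
= 8.1 / 8.9 * 100
= 91.0%

91.0%


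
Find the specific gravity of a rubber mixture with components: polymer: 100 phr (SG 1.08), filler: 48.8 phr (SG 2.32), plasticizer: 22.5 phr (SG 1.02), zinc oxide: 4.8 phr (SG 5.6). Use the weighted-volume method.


Sum of weights = 176.1
Volume contributions:
  polymer: 100/1.08 = 92.5926
  filler: 48.8/2.32 = 21.0345
  plasticizer: 22.5/1.02 = 22.0588
  zinc oxide: 4.8/5.6 = 0.8571
Sum of volumes = 136.5430
SG = 176.1 / 136.5430 = 1.29

SG = 1.29


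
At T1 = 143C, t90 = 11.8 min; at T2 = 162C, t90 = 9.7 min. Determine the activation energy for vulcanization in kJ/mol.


T1 = 416.15 K, T2 = 435.15 K
1/T1 - 1/T2 = 1.0492e-04
ln(t1/t2) = ln(11.8/9.7) = 0.1960
Ea = 8.314 * 0.1960 / 1.0492e-04 = 15528.9817 J/mol
Ea = 15.53 kJ/mol

15.53 kJ/mol


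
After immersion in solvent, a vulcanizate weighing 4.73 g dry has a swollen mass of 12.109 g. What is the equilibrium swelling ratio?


Q = W_swollen / W_dry
Q = 12.109 / 4.73
Q = 2.56

Q = 2.56


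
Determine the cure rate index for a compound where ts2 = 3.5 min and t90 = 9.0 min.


CRI = 100 / (t90 - ts2)
= 100 / (9.0 - 3.5)
= 100 / 5.5
= 18.18 min^-1

18.18 min^-1


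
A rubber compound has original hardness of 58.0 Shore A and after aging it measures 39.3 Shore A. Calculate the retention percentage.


Retention = aged / original * 100
= 39.3 / 58.0 * 100
= 67.8%

67.8%


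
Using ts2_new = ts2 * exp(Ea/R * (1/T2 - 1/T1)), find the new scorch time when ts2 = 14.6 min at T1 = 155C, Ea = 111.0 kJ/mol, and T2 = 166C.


Convert temperatures: T1 = 155 + 273.15 = 428.15 K, T2 = 166 + 273.15 = 439.15 K
ts2_new = 14.6 * exp(111000 / 8.314 * (1/439.15 - 1/428.15))
1/T2 - 1/T1 = -5.8504e-05
ts2_new = 6.69 min

6.69 min


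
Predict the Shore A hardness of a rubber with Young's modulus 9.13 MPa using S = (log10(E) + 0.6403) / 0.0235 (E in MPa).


log10(E) = 0.0235*S - 0.6403  =>  S = (log10(E) + 0.6403) / 0.0235
log10(9.13) = 0.960471
S = (0.960471 + 0.6403) / 0.0235 = 1.600771 / 0.0235
S = 68.1

Shore A = 68.1


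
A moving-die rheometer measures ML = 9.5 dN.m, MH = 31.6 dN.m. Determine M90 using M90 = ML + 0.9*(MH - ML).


M90 = ML + 0.9 * (MH - ML)
M90 = 9.5 + 0.9 * (31.6 - 9.5)
M90 = 9.5 + 0.9 * 22.1
M90 = 29.39 dN.m

29.39 dN.m


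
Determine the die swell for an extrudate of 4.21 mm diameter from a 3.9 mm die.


Die swell ratio = D_extrudate / D_die
= 4.21 / 3.9
= 1.079

Die swell = 1.079


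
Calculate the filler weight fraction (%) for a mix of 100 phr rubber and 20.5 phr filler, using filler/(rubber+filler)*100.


Filler % = filler / (rubber + filler) * 100
= 20.5 / (100 + 20.5) * 100
= 20.5 / 120.5 * 100
= 17.01%

17.01%


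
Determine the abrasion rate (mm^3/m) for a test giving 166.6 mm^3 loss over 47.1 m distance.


Rate = volume_loss / distance
= 166.6 / 47.1
= 3.537 mm^3/m

3.537 mm^3/m


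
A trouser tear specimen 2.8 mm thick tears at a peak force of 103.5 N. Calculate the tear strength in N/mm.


Tear strength = force / thickness
= 103.5 / 2.8
= 36.96 N/mm

36.96 N/mm


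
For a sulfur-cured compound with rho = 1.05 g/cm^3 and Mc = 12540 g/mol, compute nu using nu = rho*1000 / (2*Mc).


nu = rho * 1000 / (2 * Mc)
nu = 1.05 * 1000 / (2 * 12540)
nu = 1050.0 / 25080
nu = 0.0419 mol/L

0.0419 mol/L


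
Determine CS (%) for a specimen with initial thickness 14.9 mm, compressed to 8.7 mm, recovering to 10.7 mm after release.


CS = (t0 - recovered) / (t0 - ts) * 100
= (14.9 - 10.7) / (14.9 - 8.7) * 100
= 4.2 / 6.2 * 100
= 67.7%

67.7%


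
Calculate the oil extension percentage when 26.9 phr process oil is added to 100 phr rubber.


Oil % = oil / (100 + oil) * 100
= 26.9 / (100 + 26.9) * 100
= 26.9 / 126.9 * 100
= 21.2%

21.2%


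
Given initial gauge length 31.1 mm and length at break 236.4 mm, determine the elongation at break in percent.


Elongation = (Lf - L0) / L0 * 100
= (236.4 - 31.1) / 31.1 * 100
= 205.3 / 31.1 * 100
= 660.1%

660.1%


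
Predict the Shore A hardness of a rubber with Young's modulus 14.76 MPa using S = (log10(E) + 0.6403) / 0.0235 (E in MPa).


log10(E) = 0.0235*S - 0.6403  =>  S = (log10(E) + 0.6403) / 0.0235
log10(14.76) = 1.169086
S = (1.169086 + 0.6403) / 0.0235 = 1.809386 / 0.0235
S = 77.0

Shore A = 77.0


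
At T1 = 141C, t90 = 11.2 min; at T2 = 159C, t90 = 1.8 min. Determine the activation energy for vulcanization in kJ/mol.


T1 = 414.15 K, T2 = 432.15 K
1/T1 - 1/T2 = 1.0057e-04
ln(t1/t2) = ln(11.2/1.8) = 1.8281
Ea = 8.314 * 1.8281 / 1.0057e-04 = 151124.9214 J/mol
Ea = 151.12 kJ/mol

151.12 kJ/mol


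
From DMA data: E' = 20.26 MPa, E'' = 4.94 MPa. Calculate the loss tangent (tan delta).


tan delta = E'' / E'
= 4.94 / 20.26
= 0.2438

tan delta = 0.2438


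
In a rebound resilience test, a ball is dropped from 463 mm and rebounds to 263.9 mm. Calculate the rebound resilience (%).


Resilience = h_rebound / h_drop * 100
= 263.9 / 463 * 100
= 57.0%

57.0%


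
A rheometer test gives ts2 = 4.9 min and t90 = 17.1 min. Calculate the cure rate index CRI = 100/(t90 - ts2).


CRI = 100 / (t90 - ts2)
= 100 / (17.1 - 4.9)
= 100 / 12.2
= 8.2 min^-1

8.2 min^-1


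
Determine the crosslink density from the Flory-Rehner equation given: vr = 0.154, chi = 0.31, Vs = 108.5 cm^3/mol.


ln(1 - vr) = ln(1 - 0.154) = -0.1672
Numerator = -((-0.1672) + 0.154 + 0.31 * 0.154^2) = 0.0059
Denominator = 108.5 * (0.154^(1/3) - 0.154/2) = 49.8027
nu = 0.0059 / 49.8027 = 1.1815e-04 mol/cm^3

1.1815e-04 mol/cm^3


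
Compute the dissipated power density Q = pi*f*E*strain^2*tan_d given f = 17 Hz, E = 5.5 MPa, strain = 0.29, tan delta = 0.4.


Q = pi * f * E * strain^2 * tan_d
= pi * 17 * 5.5 * 0.29^2 * 0.4
= pi * 17 * 5.5 * 0.0841 * 0.4
= 9.8814

Q = 9.8814


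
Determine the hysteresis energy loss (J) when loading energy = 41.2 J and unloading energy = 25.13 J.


Hysteresis loss = loading - unloading
= 41.2 - 25.13
= 16.07 J

16.07 J


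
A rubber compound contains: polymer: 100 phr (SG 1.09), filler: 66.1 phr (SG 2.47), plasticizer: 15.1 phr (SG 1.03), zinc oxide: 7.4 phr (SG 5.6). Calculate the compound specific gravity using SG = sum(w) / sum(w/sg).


Sum of weights = 188.6
Volume contributions:
  polymer: 100/1.09 = 91.7431
  filler: 66.1/2.47 = 26.7611
  plasticizer: 15.1/1.03 = 14.6602
  zinc oxide: 7.4/5.6 = 1.3214
Sum of volumes = 134.4859
SG = 188.6 / 134.4859 = 1.402

SG = 1.402


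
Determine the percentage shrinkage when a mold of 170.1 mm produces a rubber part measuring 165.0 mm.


Shrinkage = (mold - part) / mold * 100
= (170.1 - 165.0) / 170.1 * 100
= 5.1 / 170.1 * 100
= 3.0%

3.0%


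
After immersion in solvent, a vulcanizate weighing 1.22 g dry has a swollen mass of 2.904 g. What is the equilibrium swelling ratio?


Q = W_swollen / W_dry
Q = 2.904 / 1.22
Q = 2.38

Q = 2.38


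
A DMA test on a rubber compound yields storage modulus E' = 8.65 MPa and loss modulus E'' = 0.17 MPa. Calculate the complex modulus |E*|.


|E*| = sqrt(E'^2 + E''^2)
= sqrt(8.65^2 + 0.17^2)
= sqrt(74.8225 + 0.0289)
= 8.652 MPa

8.652 MPa


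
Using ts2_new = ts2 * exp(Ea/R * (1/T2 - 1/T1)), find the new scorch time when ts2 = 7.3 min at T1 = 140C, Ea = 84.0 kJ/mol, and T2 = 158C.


Convert temperatures: T1 = 140 + 273.15 = 413.15 K, T2 = 158 + 273.15 = 431.15 K
ts2_new = 7.3 * exp(84000 / 8.314 * (1/431.15 - 1/413.15))
1/T2 - 1/T1 = -1.0105e-04
ts2_new = 2.63 min

2.63 min


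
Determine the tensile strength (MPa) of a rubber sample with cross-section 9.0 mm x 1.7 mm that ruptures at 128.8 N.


Area = width * thickness = 9.0 * 1.7 = 15.3 mm^2
TS = force / area = 128.8 / 15.3 = 8.42 MPa

8.42 MPa
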